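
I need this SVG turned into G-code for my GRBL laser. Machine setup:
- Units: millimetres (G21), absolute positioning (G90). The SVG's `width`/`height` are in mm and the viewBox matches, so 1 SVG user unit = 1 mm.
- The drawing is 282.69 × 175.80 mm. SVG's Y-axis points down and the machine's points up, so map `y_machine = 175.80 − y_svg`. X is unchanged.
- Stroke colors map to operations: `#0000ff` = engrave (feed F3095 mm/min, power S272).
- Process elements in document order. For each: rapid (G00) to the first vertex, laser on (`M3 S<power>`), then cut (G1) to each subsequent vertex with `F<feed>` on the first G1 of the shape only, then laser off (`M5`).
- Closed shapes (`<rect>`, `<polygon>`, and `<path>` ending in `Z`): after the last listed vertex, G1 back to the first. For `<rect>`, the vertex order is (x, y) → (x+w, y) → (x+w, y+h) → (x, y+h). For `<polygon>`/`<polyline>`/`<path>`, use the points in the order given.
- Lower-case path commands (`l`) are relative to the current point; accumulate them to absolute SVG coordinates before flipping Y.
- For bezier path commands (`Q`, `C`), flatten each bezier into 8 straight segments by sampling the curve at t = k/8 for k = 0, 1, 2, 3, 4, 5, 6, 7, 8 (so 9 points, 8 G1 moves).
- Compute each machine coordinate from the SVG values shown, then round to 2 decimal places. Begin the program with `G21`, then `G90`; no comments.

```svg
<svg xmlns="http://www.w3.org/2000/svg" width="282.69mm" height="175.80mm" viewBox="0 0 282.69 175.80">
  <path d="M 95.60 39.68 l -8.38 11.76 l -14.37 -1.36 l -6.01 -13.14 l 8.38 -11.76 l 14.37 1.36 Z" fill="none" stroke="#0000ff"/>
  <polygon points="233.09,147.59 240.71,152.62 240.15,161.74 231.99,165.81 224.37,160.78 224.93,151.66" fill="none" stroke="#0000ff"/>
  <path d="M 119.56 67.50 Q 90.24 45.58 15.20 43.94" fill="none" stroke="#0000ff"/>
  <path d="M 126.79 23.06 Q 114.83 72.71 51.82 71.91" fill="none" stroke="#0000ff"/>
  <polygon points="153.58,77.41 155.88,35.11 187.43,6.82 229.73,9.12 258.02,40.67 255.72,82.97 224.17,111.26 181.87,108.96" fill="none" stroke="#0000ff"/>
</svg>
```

viewBox `0 0 282.69 175.80` with mm width/height → 1 unit = 1 mm. Flip: y_m = 175.80 − y_svg.

**Shape 1** — `<path>` regular polygon, stroke `#0000ff` → engrave (S272, F3095). Machine vertices: (95.60,136.12) → (87.22,124.36) → (72.85,125.72) → (66.84,138.86) → (75.22,150.62) → (89.59,149.26) → (95.60,136.12). Closed: final G1 returns to the first vertex.

**Shape 2** — `<polygon>` regular polygon, stroke `#0000ff` → engrave (S272, F3095). Machine vertices: (233.09,28.21) → (240.71,23.18) → (240.15,14.06) → (231.99,9.99) → (224.37,15.02) → (224.93,24.14) → (233.09,28.21). Closed: final G1 returns to the first vertex.

**Shape 3** — `<path>` quadratic bezier, stroke `#0000ff` → engrave (S272, F3095). Control points (SVG): P0=(119.56,67.50), P1=(90.24,45.58), P2=(15.20,43.94); sampled at t=k/8. Machine vertices: (119.56,108.30) → (111.52,113.46) → (102.04,117.99) → (91.14,121.89) → (78.81,125.15) → (65.05,127.78) → (49.86,129.77) → (33.25,131.13) → (15.20,131.86). Open path.

**Shape 4** — `<path>` quadratic bezier, stroke `#0000ff` → engrave (S272, F3095). Control points (SVG): P0=(126.79,23.06), P1=(114.83,72.71), P2=(51.82,71.91); sampled at t=k/8. Machine vertices: (126.79,152.74) → (123.00,141.12) → (117.62,131.07) → (110.64,122.60) → (102.07,115.70) → (91.90,110.38) → (80.13,106.64) → (66.77,104.48) → (51.82,103.89). Open path.

**Shape 5** — `<polygon>` regular polygon, stroke `#0000ff` → engrave (S272, F3095). Machine vertices: (153.58,98.39) → (155.88,140.69) → (187.43,168.98) → (229.73,166.68) → (258.02,135.13) → (255.72,92.83) → (224.17,64.54) → (181.87,66.84) → (153.58,98.39). Closed: final G1 returns to the first vertex.

G21
G90
G00 X95.60 Y136.12
M3 S272
G1 X87.22 Y124.36 F3095
G1 X72.85 Y125.72
G1 X66.84 Y138.86
G1 X75.22 Y150.62
G1 X89.59 Y149.26
G1 X95.60 Y136.12
M5
G00 X233.09 Y28.21
M3 S272
G1 X240.71 Y23.18 F3095
G1 X240.15 Y14.06
G1 X231.99 Y9.99
G1 X224.37 Y15.02
G1 X224.93 Y24.14
G1 X233.09 Y28.21
M5
G00 X119.56 Y108.30
M3 S272
G1 X111.52 Y113.46 F3095
G1 X102.04 Y117.99
G1 X91.14 Y121.89
G1 X78.81 Y125.15
G1 X65.05 Y127.78
G1 X49.86 Y129.77
G1 X33.25 Y131.13
G1 X15.20 Y131.86
M5
G00 X126.79 Y152.74
M3 S272
G1 X123.00 Y141.12 F3095
G1 X117.62 Y131.07
G1 X110.64 Y122.60
G1 X102.07 Y115.70
G1 X91.90 Y110.38
G1 X80.13 Y106.64
G1 X66.77 Y104.48
G1 X51.82 Y103.89
M5
G00 X153.58 Y98.39
M3 S272
G1 X155.88 Y140.69 F3095
G1 X187.43 Y168.98
G1 X229.73 Y166.68
G1 X258.02 Y135.13
G1 X255.72 Y92.83
G1 X224.17 Y64.54
G1 X181.87 Y66.84
G1 X153.58 Y98.39
M5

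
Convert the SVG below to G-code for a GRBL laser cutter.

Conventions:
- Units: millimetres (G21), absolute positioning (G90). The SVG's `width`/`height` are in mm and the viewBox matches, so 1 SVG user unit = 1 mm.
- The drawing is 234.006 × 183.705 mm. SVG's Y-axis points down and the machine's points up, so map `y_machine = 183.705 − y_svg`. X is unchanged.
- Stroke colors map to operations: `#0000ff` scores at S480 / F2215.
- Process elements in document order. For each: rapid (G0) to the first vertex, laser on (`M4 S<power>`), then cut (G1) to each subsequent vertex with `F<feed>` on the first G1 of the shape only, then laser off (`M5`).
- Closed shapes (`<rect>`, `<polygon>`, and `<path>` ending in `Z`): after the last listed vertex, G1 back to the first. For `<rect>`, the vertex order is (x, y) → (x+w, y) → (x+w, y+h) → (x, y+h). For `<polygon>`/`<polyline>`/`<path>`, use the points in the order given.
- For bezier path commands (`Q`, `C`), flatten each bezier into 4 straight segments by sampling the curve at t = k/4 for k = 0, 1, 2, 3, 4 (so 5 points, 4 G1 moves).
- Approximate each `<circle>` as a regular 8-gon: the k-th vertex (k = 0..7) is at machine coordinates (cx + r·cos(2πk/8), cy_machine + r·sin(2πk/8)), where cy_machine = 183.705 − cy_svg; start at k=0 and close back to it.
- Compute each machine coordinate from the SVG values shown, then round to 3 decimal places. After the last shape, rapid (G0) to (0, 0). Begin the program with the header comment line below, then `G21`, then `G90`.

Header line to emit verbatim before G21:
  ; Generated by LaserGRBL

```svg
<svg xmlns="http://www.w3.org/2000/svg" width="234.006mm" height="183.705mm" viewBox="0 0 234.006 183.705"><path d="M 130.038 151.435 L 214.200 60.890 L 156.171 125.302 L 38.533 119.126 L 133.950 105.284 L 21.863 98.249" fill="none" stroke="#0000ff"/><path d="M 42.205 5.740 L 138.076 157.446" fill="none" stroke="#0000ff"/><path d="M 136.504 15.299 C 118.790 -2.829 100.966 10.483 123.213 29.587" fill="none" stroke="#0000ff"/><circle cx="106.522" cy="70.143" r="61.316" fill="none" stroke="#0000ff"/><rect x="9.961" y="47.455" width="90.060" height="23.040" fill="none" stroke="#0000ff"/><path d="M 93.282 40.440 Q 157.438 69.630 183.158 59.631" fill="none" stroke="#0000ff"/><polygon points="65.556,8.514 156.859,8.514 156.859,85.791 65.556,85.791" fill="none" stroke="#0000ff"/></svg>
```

; Generated by LaserGRBL
G21
G90
G0 X130.038 Y32.270
M4 S480
G1 X214.200 Y122.815 F2215
G1 X156.171 Y58.403
G1 X38.533 Y64.579
G1 X133.950 Y78.421
G1 X21.863 Y85.456
M5
G0 X42.205 Y177.965
M4 S480
G1 X138.076 Y26.259 F2215
M5
G0 X136.504 Y168.406
M4 S480
G1 X123.826 Y176.508 F2215
G1 X114.873 Y175.224
G1 X113.413 Y166.959
G1 X123.213 Y154.118
M5
G0 X167.838 Y113.562
M4 S480
G1 X149.879 Y156.919 F2215
G1 X106.522 Y174.878
G1 X63.165 Y156.919
G1 X45.206 Y113.562
G1 X63.165 Y70.205
G1 X106.522 Y52.246
G1 X149.879 Y70.205
G1 X167.838 Y113.562
M5
G0 X9.961 Y136.250
M4 S480
G1 X100.021 Y136.250 F2215
G1 X100.021 Y113.210
G1 X9.961 Y113.210
G1 X9.961 Y136.250
M5
G0 X93.282 Y143.265
M4 S480
G1 X122.958 Y131.119 F2215
G1 X147.829 Y123.872
G1 X167.896 Y121.524
G1 X183.158 Y124.074
M5
G0 X65.556 Y175.191
M4 S480
G1 X156.859 Y175.191 F2215
G1 X156.859 Y97.914
G1 X65.556 Y97.914
G1 X65.556 Y175.191
M5
G0 X0.000 Y0.000

Since the viewBox matches the mm dimensions, user units are millimetres directly. The only transform is the Y-flip y_m = 183.705 − y_svg.

Shape 1 is a open polyline drawn with `<path>`. Its stroke #0000ff means score at S480, F2215. After flipping Y the toolpath is (130.038,32.270) → (214.200,122.815) → (156.171,58.403) → (38.533,64.579) → (133.950,78.421) → (21.863,85.456).

Shape 2 is a line segment drawn with `<path>`. Its stroke #0000ff means score at S480, F2215. After flipping Y the toolpath is (42.205,177.965) → (138.076,26.259).

Shape 3 is a cubic bezier drawn with `<path>`. Its stroke #0000ff means score at S480, F2215. After flipping Y the toolpath is (136.504,168.406) → (123.826,176.508) → (114.873,175.224) → (113.413,166.959) → (123.213,154.118).

Shape 4 is a circle drawn with `<circle>`. Its stroke #0000ff means score at S480, F2215. After flipping Y the toolpath is (167.838,113.562) → (149.879,156.919) → (106.522,174.878) → (63.165,156.919) → (45.206,113.562) → (63.165,70.205) → (106.522,52.246) → (149.879,70.205) → (167.838,113.562), returning to the start.

Shape 5 is a rectangle drawn with `<rect>`. Its stroke #0000ff means score at S480, F2215. After flipping Y the toolpath is (9.961,136.250) → (100.021,136.250) → (100.021,113.210) → (9.961,113.210) → (9.961,136.250), returning to the start.

Shape 6 is a quadratic bezier drawn with `<path>`. Its stroke #0000ff means score at S480, F2215. After flipping Y the toolpath is (93.282,143.265) → (122.958,131.119) → (147.829,123.872) → (167.896,121.524) → (183.158,124.074).

Shape 7 is a rectangle drawn with `<polygon>`. Its stroke #0000ff means score at S480, F2215. After flipping Y the toolpath is (65.556,175.191) → (156.859,175.191) → (156.859,97.914) → (65.556,97.914) → (65.556,175.191), returning to the start.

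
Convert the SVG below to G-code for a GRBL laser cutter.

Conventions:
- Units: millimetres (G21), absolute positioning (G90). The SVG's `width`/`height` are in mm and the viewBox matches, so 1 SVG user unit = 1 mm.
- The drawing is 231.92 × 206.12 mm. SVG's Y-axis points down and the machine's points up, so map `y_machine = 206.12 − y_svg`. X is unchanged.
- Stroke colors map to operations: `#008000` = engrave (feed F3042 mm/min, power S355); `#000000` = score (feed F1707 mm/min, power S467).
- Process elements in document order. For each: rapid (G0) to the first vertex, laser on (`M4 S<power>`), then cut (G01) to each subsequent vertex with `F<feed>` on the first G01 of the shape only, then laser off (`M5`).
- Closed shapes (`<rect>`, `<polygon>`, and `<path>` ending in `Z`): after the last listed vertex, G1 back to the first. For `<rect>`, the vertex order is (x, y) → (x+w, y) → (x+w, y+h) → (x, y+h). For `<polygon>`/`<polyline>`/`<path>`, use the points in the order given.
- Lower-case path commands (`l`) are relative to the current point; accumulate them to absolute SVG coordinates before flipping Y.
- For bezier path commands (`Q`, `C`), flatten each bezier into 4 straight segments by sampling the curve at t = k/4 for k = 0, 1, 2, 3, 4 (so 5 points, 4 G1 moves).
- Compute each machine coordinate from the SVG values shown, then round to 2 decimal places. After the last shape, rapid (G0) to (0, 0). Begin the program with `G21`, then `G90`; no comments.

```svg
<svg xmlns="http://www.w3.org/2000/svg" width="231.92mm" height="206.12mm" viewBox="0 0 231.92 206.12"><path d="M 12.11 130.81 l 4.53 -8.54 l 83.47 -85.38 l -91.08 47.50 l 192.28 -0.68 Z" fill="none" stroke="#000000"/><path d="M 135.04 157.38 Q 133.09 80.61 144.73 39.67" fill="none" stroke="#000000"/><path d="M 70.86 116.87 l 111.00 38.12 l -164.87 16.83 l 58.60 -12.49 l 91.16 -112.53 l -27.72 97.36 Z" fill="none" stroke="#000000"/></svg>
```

viewBox `0 0 231.92 206.12` with mm width/height → 1 unit = 1 mm. Flip: y_m = 206.12 − y_svg.

**Shape 1** — `<path>` closed polygon, stroke `#000000` → score (S467, F1707). Machine vertices: (12.11,75.31) → (16.64,83.85) → (100.11,169.23) → (9.03,121.73) → (201.31,122.41) → (12.11,75.31). Closed: final G1 returns to the first vertex.

**Shape 2** — `<path>` quadratic bezier, stroke `#000000` → score (S467, F1707). Control points (SVG): P0=(135.04,157.38), P1=(133.09,80.61), P2=(144.73,39.67); sampled at t=k/4. Machine vertices: (135.04,48.74) → (134.91,84.89) → (136.49,116.55) → (139.76,143.74) → (144.73,166.45). Open path.

**Shape 3** — `<path>` closed polygon, stroke `#000000` → score (S467, F1707). Machine vertices: (70.86,89.25) → (181.86,51.13) → (16.99,34.30) → (75.59,46.79) → (166.75,159.32) → (139.03,61.96) → (70.86,89.25). Closed: final G1 returns to the first vertex.

G21
G90
G0 X12.11 Y75.31
M4 S467
G01 X16.64 Y83.85 F1707
G01 X100.11 Y169.23
G01 X9.03 Y121.73
G01 X201.31 Y122.41
G01 X12.11 Y75.31
M5
G0 X135.04 Y48.74
M4 S467
G01 X134.91 Y84.89 F1707
G01 X136.49 Y116.55
G01 X139.76 Y143.74
G01 X144.73 Y166.45
M5
G0 X70.86 Y89.25
M4 S467
G01 X181.86 Y51.13 F1707
G01 X16.99 Y34.30
G01 X75.59 Y46.79
G01 X166.75 Y159.32
G01 X139.03 Y61.96
G01 X70.86 Y89.25
M5
G0 X0.00 Y0.00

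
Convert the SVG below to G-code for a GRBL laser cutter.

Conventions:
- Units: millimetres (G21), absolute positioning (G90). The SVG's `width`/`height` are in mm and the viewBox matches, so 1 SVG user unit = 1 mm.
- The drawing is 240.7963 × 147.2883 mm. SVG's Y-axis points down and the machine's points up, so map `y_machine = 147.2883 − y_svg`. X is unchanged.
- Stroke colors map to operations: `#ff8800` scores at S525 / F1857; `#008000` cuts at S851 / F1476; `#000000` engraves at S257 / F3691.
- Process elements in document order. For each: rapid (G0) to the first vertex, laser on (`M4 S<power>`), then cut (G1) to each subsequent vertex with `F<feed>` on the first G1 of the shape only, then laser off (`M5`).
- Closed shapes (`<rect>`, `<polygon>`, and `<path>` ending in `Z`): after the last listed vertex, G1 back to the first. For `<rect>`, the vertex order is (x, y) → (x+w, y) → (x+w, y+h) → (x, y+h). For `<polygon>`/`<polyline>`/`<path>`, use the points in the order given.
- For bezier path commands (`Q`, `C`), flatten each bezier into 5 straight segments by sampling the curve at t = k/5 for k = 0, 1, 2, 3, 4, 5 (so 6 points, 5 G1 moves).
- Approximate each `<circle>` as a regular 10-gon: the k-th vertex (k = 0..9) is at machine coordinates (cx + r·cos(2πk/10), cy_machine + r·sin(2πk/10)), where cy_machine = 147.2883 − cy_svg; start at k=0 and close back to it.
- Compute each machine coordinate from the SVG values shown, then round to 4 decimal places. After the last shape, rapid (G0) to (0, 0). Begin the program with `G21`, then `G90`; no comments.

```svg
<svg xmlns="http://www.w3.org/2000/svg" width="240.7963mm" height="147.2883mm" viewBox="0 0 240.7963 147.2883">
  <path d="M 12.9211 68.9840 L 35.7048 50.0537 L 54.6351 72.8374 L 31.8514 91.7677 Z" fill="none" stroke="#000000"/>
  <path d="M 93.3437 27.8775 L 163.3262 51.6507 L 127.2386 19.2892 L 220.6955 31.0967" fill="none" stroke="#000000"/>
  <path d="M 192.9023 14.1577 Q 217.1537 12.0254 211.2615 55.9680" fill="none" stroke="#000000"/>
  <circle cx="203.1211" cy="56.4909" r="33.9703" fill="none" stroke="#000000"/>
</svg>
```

Since the viewBox matches the mm dimensions, user units are millimetres directly. The only transform is the Y-flip y_m = 147.2883 − y_svg.

Shape 1 is a regular polygon drawn with `<path>`. Its stroke #000000 means engrave at S257, F3691. After flipping Y the toolpath is (12.9211,78.3043) → (35.7048,97.2346) → (54.6351,74.4509) → (31.8514,55.5206) → (12.9211,78.3043), returning to the start.

Shape 2 is a open polyline drawn with `<path>`. Its stroke #000000 means engrave at S257, F3691. After flipping Y the toolpath is (93.3437,119.4108) → (163.3262,95.6376) → (127.2386,127.9991) → (220.6955,116.1916).

Shape 3 is a quadratic bezier drawn with `<path>`. Its stroke #000000 means engrave at S257, F3691. After flipping Y the toolpath is (192.9023,133.1306) → (201.3971,132.1405) → (207.4804,127.4645) → (211.1523,119.1024) → (212.4126,107.0543) → (211.2615,91.3203).

Shape 4 is a circle drawn with `<circle>`. Its stroke #000000 means engrave at S257, F3691. After flipping Y the toolpath is (237.0914,90.7974) → (230.6037,110.7646) → (213.6185,123.1051) → (192.6237,123.1051) → (175.6385,110.7646) → (169.1508,90.7974) → (175.6385,70.8302) → (192.6237,58.4897) → (213.6185,58.4897) → (230.6037,70.8302) → (237.0914,90.7974), returning to the start.

G21
G90
G0 X12.9211 Y78.3043
M4 S257
G1 X35.7048 Y97.2346 F3691
G1 X54.6351 Y74.4509
G1 X31.8514 Y55.5206
G1 X12.9211 Y78.3043
M5
G0 X93.3437 Y119.4108
M4 S257
G1 X163.3262 Y95.6376 F3691
G1 X127.2386 Y127.9991
G1 X220.6955 Y116.1916
M5
G0 X192.9023 Y133.1306
M4 S257
G1 X201.3971 Y132.1405 F3691
G1 X207.4804 Y127.4645
G1 X211.1523 Y119.1024
G1 X212.4126 Y107.0543
G1 X211.2615 Y91.3203
M5
G0 X237.0914 Y90.7974
M4 S257
G1 X230.6037 Y110.7646 F3691
G1 X213.6185 Y123.1051
G1 X192.6237 Y123.1051
G1 X175.6385 Y110.7646
G1 X169.1508 Y90.7974
G1 X175.6385 Y70.8302
G1 X192.6237 Y58.4897
G1 X213.6185 Y58.4897
G1 X230.6037 Y70.8302
G1 X237.0914 Y90.7974
M5
G0 X0.0000 Y0.0000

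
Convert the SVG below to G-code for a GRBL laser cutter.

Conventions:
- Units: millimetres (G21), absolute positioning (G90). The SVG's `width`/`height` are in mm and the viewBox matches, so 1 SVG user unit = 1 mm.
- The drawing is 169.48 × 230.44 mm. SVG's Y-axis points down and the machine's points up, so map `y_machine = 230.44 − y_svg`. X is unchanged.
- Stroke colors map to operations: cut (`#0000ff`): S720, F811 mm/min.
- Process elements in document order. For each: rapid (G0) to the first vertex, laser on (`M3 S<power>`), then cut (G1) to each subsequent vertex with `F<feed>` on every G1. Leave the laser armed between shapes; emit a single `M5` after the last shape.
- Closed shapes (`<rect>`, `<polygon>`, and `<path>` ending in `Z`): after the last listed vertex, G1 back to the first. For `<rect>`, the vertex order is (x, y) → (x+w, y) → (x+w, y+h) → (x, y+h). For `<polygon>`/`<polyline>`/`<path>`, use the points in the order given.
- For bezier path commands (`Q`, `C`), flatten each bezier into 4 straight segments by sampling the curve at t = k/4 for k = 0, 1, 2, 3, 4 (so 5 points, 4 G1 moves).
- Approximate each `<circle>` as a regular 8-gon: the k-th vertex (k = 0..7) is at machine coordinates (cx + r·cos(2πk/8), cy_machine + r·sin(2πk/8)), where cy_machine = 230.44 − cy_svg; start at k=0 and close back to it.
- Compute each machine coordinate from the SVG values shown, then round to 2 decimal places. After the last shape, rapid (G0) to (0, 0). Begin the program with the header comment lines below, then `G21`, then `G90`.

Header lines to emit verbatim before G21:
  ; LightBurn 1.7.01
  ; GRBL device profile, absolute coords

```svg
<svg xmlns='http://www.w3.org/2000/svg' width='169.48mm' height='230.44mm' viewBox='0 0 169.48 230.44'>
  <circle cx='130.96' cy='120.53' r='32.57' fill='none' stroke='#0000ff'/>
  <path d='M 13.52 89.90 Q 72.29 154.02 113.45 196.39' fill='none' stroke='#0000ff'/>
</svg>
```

; LightBurn 1.7.01
; GRBL device profile, absolute coords
G21
G90
G0 X163.53 Y109.91
M3 S720
G1 X153.99 Y132.94 F811
G1 X130.96 Y142.48 F811
G1 X107.93 Y132.94 F811
G1 X98.39 Y109.91 F811
G1 X107.93 Y86.88 F811
G1 X130.96 Y77.34 F811
G1 X153.99 Y86.88 F811
G1 X163.53 Y109.91 F811
G0 X13.52 Y140.54
M3 S720
G1 X41.80 Y109.84 F811
G1 X67.89 Y81.86 F811
G1 X91.77 Y56.59 F811
G1 X113.45 Y34.05 F811
M5
G0 X0.00 Y0.00

viewBox `0 0 169.48 230.44` with mm width/height → 1 unit = 1 mm. Flip: y_m = 230.44 − y_svg.

**Shape 1** — `<circle>` circle, stroke `#0000ff` → cut (S720, F811). Machine vertices: (163.53,109.91) → (153.99,132.94) → (130.96,142.48) → (107.93,132.94) → (98.39,109.91) → (107.93,86.88) → (130.96,77.34) → (153.99,86.88) → (163.53,109.91). Closed: final G1 returns to the first vertex.

**Shape 2** — `<path>` quadratic bezier, stroke `#0000ff` → cut (S720, F811). Control points (SVG): P0=(13.52,89.90), P1=(72.29,154.02), P2=(113.45,196.39); sampled at t=k/4. Machine vertices: (13.52,140.54) → (41.80,109.84) → (67.89,81.86) → (91.77,56.59) → (113.45,34.05). Open path.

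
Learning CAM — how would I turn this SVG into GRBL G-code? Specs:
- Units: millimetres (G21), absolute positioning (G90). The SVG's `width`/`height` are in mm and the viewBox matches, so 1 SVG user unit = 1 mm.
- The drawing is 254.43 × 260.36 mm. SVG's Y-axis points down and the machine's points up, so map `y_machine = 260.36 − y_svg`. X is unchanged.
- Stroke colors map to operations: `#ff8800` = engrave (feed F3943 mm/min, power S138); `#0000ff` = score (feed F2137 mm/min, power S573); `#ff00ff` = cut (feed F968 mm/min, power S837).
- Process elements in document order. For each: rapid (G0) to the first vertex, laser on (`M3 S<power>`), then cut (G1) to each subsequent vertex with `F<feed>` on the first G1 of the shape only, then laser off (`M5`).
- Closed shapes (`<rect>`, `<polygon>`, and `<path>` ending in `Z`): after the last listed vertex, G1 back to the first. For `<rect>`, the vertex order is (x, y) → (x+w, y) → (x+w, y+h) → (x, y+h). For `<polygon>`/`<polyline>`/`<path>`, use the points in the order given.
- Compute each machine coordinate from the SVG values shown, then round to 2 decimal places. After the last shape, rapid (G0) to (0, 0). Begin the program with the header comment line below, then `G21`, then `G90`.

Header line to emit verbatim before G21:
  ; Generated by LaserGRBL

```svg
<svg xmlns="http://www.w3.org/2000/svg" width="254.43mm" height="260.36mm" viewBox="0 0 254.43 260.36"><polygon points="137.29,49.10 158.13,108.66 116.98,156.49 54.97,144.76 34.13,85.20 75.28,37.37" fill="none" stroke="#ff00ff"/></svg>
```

viewBox `0 0 254.43 260.36` with mm width/height → 1 unit = 1 mm. Flip: y_m = 260.36 − y_svg.

**Shape 1** — `<polygon>` regular polygon, stroke `#ff00ff` → cut (S837, F968). Machine vertices: (137.29,211.26) → (158.13,151.70) → (116.98,103.87) → (54.97,115.60) → (34.13,175.16) → (75.28,222.99) → (137.29,211.26). Closed: final G1 returns to the first vertex.

; Generated by LaserGRBL
G21
G90
G0 X137.29 Y211.26
M3 S837
G1 X158.13 Y151.70 F968
G1 X116.98 Y103.87
G1 X54.97 Y115.60
G1 X34.13 Y175.16
G1 X75.28 Y222.99
G1 X137.29 Y211.26
M5
G0 X0.00 Y0.00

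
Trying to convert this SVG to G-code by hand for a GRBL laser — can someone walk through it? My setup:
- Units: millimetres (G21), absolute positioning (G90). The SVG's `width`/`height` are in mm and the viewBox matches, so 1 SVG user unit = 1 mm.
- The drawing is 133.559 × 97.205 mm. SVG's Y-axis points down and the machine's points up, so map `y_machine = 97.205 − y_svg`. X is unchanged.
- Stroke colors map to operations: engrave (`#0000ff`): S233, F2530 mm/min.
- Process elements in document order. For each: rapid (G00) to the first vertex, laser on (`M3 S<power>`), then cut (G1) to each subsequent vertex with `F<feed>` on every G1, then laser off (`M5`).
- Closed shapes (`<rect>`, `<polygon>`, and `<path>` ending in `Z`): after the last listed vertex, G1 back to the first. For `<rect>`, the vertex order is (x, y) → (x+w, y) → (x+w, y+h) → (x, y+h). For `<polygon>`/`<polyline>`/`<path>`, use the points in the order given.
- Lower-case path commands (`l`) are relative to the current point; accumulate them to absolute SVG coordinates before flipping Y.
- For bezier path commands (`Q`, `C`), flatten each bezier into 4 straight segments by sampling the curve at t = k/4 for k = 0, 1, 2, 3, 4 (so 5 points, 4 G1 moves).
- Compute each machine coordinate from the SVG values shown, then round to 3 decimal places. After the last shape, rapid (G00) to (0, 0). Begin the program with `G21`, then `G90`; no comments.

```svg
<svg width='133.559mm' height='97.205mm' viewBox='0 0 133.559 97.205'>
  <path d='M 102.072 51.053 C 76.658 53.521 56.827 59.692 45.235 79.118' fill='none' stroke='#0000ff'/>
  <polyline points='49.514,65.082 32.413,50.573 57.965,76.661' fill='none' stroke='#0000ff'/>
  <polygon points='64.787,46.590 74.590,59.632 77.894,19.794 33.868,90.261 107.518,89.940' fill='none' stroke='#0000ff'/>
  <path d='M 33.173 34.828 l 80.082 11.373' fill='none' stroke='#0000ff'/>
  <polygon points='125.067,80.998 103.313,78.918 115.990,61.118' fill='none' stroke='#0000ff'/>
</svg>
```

viewBox `0 0 133.559 97.205` with mm width/height → 1 unit = 1 mm. Flip: y_m = 97.205 − y_svg.

**Shape 1** — `<path>` cubic bezier, stroke `#0000ff` → engrave (S233, F2530). Control points (SVG): P0=(102.072,51.053), P1=(76.658,53.521), P2=(56.827,59.692), P3=(45.235,79.118); sampled at t=k/4. Machine vertices: (102.072,46.152) → (84.100,43.457) → (68.470,38.479) → (55.432,30.320) → (45.235,18.087). Open path.

**Shape 2** — `<polyline>` open polyline, stroke `#0000ff` → engrave (S233, F2530). Machine vertices: (49.514,32.123) → (32.413,46.632) → (57.965,20.544). Open path.

**Shape 3** — `<polygon>` closed polygon, stroke `#0000ff` → engrave (S233, F2530). Machine vertices: (64.787,50.615) → (74.590,37.573) → (77.894,77.411) → (33.868,6.944) → (107.518,7.265) → (64.787,50.615). Closed: final G1 returns to the first vertex.

**Shape 4** — `<path>` line segment, stroke `#0000ff` → engrave (S233, F2530). Machine vertices: (33.173,62.377) → (113.255,51.004). Open path.

**Shape 5** — `<polygon>` regular polygon, stroke `#0000ff` → engrave (S233, F2530). Machine vertices: (125.067,16.207) → (103.313,18.287) → (115.990,36.087) → (125.067,16.207). Closed: final G1 returns to the first vertex.

G21
G90
G00 X102.072 Y46.152
M3 S233
G1 X84.100 Y43.457 F2530
G1 X68.470 Y38.479 F2530
G1 X55.432 Y30.320 F2530
G1 X45.235 Y18.087 F2530
M5
G00 X49.514 Y32.123
M3 S233
G1 X32.413 Y46.632 F2530
G1 X57.965 Y20.544 F2530
M5
G00 X64.787 Y50.615
M3 S233
G1 X74.590 Y37.573 F2530
G1 X77.894 Y77.411 F2530
G1 X33.868 Y6.944 F2530
G1 X107.518 Y7.265 F2530
G1 X64.787 Y50.615 F2530
M5
G00 X33.173 Y62.377
M3 S233
G1 X113.255 Y51.004 F2530
M5
G00 X125.067 Y16.207
M3 S233
G1 X103.313 Y18.287 F2530
G1 X115.990 Y36.087 F2530
G1 X125.067 Y16.207 F2530
M5
G00 X0.000 Y0.000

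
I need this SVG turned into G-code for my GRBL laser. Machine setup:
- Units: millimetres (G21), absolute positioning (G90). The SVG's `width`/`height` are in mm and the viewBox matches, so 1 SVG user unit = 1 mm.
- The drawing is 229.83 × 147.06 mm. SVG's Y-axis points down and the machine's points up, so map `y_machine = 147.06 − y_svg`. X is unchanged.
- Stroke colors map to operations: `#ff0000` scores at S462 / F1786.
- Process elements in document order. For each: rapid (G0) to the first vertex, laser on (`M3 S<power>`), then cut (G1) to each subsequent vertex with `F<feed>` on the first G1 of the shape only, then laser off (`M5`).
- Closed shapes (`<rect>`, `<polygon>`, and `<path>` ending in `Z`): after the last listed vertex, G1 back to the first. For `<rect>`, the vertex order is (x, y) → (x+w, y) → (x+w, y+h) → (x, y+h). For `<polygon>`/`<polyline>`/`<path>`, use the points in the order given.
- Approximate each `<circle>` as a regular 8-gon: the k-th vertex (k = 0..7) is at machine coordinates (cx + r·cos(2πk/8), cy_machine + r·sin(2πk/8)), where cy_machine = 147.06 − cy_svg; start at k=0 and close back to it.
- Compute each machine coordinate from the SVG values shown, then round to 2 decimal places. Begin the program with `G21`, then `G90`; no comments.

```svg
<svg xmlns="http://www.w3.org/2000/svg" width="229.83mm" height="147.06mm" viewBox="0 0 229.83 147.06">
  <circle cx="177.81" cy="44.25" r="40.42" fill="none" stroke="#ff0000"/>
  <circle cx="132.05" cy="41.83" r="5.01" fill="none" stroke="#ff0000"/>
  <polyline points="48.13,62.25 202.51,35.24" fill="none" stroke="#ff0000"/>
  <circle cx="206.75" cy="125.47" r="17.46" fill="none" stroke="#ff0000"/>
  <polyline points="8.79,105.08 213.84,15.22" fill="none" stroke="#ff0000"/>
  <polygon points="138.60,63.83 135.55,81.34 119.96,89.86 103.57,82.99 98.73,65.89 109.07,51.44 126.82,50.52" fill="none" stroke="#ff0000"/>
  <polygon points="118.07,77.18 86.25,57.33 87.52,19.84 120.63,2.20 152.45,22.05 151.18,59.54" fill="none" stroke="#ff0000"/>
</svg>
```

G21
G90
G0 X218.23 Y102.81
M3 S462
G1 X206.39 Y131.39 F1786
G1 X177.81 Y143.23
G1 X149.23 Y131.39
G1 X137.39 Y102.81
G1 X149.23 Y74.23
G1 X177.81 Y62.39
G1 X206.39 Y74.23
G1 X218.23 Y102.81
M5
G0 X137.06 Y105.23
M3 S462
G1 X135.59 Y108.77 F1786
G1 X132.05 Y110.24
G1 X128.51 Y108.77
G1 X127.04 Y105.23
G1 X128.51 Y101.69
G1 X132.05 Y100.22
G1 X135.59 Y101.69
G1 X137.06 Y105.23
M5
G0 X48.13 Y84.81
M3 S462
G1 X202.51 Y111.82 F1786
M5
G0 X224.21 Y21.59
M3 S462
G1 X219.10 Y33.94 F1786
G1 X206.75 Y39.05
G1 X194.40 Y33.94
G1 X189.29 Y21.59
G1 X194.40 Y9.24
G1 X206.75 Y4.13
G1 X219.10 Y9.24
G1 X224.21 Y21.59
M5
G0 X8.79 Y41.98
M3 S462
G1 X213.84 Y131.84 F1786
M5
G0 X138.60 Y83.23
M3 S462
G1 X135.55 Y65.72 F1786
G1 X119.96 Y57.20
G1 X103.57 Y64.07
G1 X98.73 Y81.17
G1 X109.07 Y95.62
G1 X126.82 Y96.54
G1 X138.60 Y83.23
M5
G0 X118.07 Y69.88
M3 S462
G1 X86.25 Y89.73 F1786
G1 X87.52 Y127.22
G1 X120.63 Y144.86
G1 X152.45 Y125.01
G1 X151.18 Y87.52
G1 X118.07 Y69.88
M5

Since the viewBox matches the mm dimensions, user units are millimetres directly. The only transform is the Y-flip y_m = 147.06 − y_svg.

Shape 1 is a circle drawn with `<circle>`. Its stroke #ff0000 means score at S462, F1786. After flipping Y the toolpath is (218.23,102.81) → (206.39,131.39) → (177.81,143.23) → (149.23,131.39) → (137.39,102.81) → (149.23,74.23) → (177.81,62.39) → (206.39,74.23) → (218.23,102.81), returning to the start.

Shape 2 is a circle drawn with `<circle>`. Its stroke #ff0000 means score at S462, F1786. After flipping Y the toolpath is (137.06,105.23) → (135.59,108.77) → (132.05,110.24) → (128.51,108.77) → (127.04,105.23) → (128.51,101.69) → (132.05,100.22) → (135.59,101.69) → (137.06,105.23), returning to the start.

Shape 3 is a line segment drawn with `<polyline>`. Its stroke #ff0000 means score at S462, F1786. After flipping Y the toolpath is (48.13,84.81) → (202.51,111.82).

Shape 4 is a circle drawn with `<circle>`. Its stroke #ff0000 means score at S462, F1786. After flipping Y the toolpath is (224.21,21.59) → (219.10,33.94) → (206.75,39.05) → (194.40,33.94) → (189.29,21.59) → (194.40,9.24) → (206.75,4.13) → (219.10,9.24) → (224.21,21.59), returning to the start.

Shape 5 is a line segment drawn with `<polyline>`. Its stroke #ff0000 means score at S462, F1786. After flipping Y the toolpath is (8.79,41.98) → (213.84,131.84).

Shape 6 is a regular polygon drawn with `<polygon>`. Its stroke #ff0000 means score at S462, F1786. After flipping Y the toolpath is (138.60,83.23) → (135.55,65.72) → (119.96,57.20) → (103.57,64.07) → (98.73,81.17) → (109.07,95.62) → (126.82,96.54) → (138.60,83.23), returning to the start.

Shape 7 is a regular polygon drawn with `<polygon>`. Its stroke #ff0000 means score at S462, F1786. After flipping Y the toolpath is (118.07,69.88) → (86.25,89.73) → (87.52,127.22) → (120.63,144.86) → (152.45,125.01) → (151.18,87.52) → (118.07,69.88), returning to the start.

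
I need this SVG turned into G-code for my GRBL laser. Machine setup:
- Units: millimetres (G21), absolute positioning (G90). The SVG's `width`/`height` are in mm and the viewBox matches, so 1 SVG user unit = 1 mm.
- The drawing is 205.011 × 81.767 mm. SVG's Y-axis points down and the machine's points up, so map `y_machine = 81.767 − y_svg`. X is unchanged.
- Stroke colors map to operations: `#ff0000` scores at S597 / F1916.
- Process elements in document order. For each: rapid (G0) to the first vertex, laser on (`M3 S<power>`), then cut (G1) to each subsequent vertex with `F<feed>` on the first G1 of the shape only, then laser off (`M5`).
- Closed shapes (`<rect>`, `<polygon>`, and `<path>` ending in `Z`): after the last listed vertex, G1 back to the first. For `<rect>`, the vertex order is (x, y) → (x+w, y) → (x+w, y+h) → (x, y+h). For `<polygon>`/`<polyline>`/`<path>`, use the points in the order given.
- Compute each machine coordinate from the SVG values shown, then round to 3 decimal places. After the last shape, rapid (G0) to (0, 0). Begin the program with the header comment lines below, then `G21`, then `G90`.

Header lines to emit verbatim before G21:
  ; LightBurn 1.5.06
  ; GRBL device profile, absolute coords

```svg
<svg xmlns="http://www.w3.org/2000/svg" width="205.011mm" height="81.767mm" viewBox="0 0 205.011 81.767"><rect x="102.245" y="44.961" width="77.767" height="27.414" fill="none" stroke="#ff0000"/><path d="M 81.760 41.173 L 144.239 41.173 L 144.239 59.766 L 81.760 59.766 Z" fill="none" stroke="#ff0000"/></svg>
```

1 u = 1 mm; y_m = 81.767 − y.

[1] `<rect>` rectangle, #ff0000→score S597 F1916: (102.245,36.806) → (180.012,36.806) → (180.012,9.392) → (102.245,9.392) → (102.245,36.806) (closed)

[2] `<path>` rectangle, #ff0000→score S597 F1916: (81.760,40.594) → (144.239,40.594) → (144.239,22.001) → (81.760,22.001) → (81.760,40.594) (closed)

; LightBurn 1.5.06
; GRBL device profile, absolute coords
G21
G90
G0 X102.245 Y36.806
M3 S597
G1 X180.012 Y36.806 F1916
G1 X180.012 Y9.392
G1 X102.245 Y9.392
G1 X102.245 Y36.806
M5
G0 X81.760 Y40.594
M3 S597
G1 X144.239 Y40.594 F1916
G1 X144.239 Y22.001
G1 X81.760 Y22.001
G1 X81.760 Y40.594
M5
G0 X0.000 Y0.000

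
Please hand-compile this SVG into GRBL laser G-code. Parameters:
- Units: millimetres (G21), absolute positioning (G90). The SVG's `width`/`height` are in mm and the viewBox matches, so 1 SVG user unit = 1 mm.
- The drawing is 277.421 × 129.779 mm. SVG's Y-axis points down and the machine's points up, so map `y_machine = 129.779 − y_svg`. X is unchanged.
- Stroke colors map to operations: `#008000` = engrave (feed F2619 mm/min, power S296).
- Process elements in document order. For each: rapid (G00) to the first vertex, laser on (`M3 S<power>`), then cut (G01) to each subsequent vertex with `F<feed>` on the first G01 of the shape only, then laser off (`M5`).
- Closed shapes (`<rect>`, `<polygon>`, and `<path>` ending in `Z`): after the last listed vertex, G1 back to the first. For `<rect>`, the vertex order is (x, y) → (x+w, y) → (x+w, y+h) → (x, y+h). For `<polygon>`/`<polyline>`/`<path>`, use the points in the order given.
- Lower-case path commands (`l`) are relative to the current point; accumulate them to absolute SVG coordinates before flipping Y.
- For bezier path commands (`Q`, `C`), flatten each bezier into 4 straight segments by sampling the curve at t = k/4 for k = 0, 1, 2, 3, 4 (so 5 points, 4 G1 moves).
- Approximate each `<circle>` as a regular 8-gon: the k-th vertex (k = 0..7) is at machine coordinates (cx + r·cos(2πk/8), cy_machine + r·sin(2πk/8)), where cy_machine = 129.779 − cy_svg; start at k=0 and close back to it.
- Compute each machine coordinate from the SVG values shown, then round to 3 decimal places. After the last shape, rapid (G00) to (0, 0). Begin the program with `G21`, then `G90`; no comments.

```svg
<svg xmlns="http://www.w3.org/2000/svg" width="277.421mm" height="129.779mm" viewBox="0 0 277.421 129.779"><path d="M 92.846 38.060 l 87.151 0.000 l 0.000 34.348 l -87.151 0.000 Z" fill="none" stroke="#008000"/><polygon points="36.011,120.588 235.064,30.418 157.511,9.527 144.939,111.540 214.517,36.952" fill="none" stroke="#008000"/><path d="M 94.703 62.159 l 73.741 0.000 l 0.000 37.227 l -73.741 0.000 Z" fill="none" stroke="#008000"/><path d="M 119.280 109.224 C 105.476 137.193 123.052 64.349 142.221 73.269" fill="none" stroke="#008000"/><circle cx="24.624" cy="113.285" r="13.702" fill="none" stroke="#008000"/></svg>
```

viewBox `0 0 277.421 129.779` with mm width/height → 1 unit = 1 mm. Flip: y_m = 129.779 − y_svg.

**Shape 1** — `<path>` rectangle, stroke `#008000` → engrave (S296, F2619). Machine vertices: (92.846,91.719) → (179.997,91.719) → (179.997,57.371) → (92.846,57.371) → (92.846,91.719). Closed: final G1 returns to the first vertex.

**Shape 2** — `<polygon>` closed polygon, stroke `#008000` → engrave (S296, F2619). Machine vertices: (36.011,9.191) → (235.064,99.361) → (157.511,120.252) → (144.939,18.239) → (214.517,92.827) → (36.011,9.191). Closed: final G1 returns to the first vertex.

**Shape 3** — `<path>` rectangle, stroke `#008000` → engrave (S296, F2619). Machine vertices: (94.703,67.620) → (168.444,67.620) → (168.444,30.393) → (94.703,30.393) → (94.703,67.620). Closed: final G1 returns to the first vertex.

**Shape 4** — `<path>` cubic bezier, stroke `#008000` → engrave (S296, F2619). Control points (SVG): P0=(119.280,109.224), P1=(105.476,137.193), P2=(123.052,64.349), P3=(142.221,73.269); sampled at t=k/4. Machine vertices: (119.280,20.555) → (114.345,15.628) → (118.386,31.389) → (128.608,50.722) → (142.221,56.510). Open path.

**Shape 5** — `<circle>` circle, stroke `#008000` → engrave (S296, F2619). Machine vertices: (38.326,16.494) → (34.313,26.183) → (24.624,30.196) → (14.935,26.183) → (10.922,16.494) → (14.935,6.805) → (24.624,2.792) → (34.313,6.805) → (38.326,16.494). Closed: final G1 returns to the first vertex.

G21
G90
G00 X92.846 Y91.719
M3 S296
G01 X179.997 Y91.719 F2619
G01 X179.997 Y57.371
G01 X92.846 Y57.371
G01 X92.846 Y91.719
M5
G00 X36.011 Y9.191
M3 S296
G01 X235.064 Y99.361 F2619
G01 X157.511 Y120.252
G01 X144.939 Y18.239
G01 X214.517 Y92.827
G01 X36.011 Y9.191
M5
G00 X94.703 Y67.620
M3 S296
G01 X168.444 Y67.620 F2619
G01 X168.444 Y30.393
G01 X94.703 Y30.393
G01 X94.703 Y67.620
M5
G00 X119.280 Y20.555
M3 S296
G01 X114.345 Y15.628 F2619
G01 X118.386 Y31.389
G01 X128.608 Y50.722
G01 X142.221 Y56.510
M5
G00 X38.326 Y16.494
M3 S296
G01 X34.313 Y26.183 F2619
G01 X24.624 Y30.196
G01 X14.935 Y26.183
G01 X10.922 Y16.494
G01 X14.935 Y6.805
G01 X24.624 Y2.792
G01 X34.313 Y6.805
G01 X38.326 Y16.494
M5
G00 X0.000 Y0.000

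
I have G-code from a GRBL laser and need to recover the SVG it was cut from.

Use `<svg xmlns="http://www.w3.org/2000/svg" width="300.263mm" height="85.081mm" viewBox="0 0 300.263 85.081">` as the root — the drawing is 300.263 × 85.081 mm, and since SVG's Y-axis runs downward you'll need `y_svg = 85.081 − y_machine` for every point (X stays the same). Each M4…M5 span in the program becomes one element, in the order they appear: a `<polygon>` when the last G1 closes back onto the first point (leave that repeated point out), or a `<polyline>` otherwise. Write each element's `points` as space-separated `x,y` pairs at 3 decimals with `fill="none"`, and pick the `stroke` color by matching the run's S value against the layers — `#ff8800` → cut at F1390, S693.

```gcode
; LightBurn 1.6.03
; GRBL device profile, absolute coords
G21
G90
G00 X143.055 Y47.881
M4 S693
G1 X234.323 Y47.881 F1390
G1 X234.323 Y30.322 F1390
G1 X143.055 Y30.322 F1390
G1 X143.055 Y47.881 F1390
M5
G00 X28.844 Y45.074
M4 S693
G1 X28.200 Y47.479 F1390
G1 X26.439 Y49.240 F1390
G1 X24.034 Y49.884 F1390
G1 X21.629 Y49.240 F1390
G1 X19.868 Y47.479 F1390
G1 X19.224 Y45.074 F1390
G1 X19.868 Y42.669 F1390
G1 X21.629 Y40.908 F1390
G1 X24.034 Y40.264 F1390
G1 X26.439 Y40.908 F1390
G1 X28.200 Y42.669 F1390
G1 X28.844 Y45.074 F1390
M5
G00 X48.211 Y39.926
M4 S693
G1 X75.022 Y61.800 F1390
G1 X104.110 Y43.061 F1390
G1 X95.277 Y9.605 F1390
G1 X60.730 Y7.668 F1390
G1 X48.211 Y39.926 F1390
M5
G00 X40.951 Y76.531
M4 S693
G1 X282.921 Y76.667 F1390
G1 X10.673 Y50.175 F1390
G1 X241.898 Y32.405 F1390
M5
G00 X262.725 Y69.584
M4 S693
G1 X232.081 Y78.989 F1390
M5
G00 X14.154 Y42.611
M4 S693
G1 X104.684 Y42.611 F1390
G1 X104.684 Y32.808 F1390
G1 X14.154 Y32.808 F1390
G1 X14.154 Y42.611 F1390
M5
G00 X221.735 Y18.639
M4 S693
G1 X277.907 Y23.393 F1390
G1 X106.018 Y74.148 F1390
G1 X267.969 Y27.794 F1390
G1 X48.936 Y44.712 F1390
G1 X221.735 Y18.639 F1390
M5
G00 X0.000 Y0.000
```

Each laser-on run becomes one SVG element. Flip Y back into SVG space with y_svg = 85.081 − y_machine. Every run uses S693, so all elements get stroke `#ff8800` (cut).

Run 1: The run returns to its start, so emit a `<polygon>` with points (Y-flipped): 143.055,37.200 234.323,37.200 234.323,54.759 143.055,54.759.

Run 2: The run returns to its start, so emit a `<polygon>` with points (Y-flipped): 28.844,40.007 28.200,37.602 26.439,35.841 24.034,35.197 21.629,35.841 19.868,37.602 19.224,40.007 19.868,42.412 21.629,44.173 24.034,44.817 26.439,44.173 28.200,42.412.

Run 3: The run returns to its start, so emit a `<polygon>` with points (Y-flipped): 48.211,45.155 75.022,23.281 104.110,42.020 95.277,75.476 60.730,77.413.

Run 4: The run is open, so emit a `<polyline>` with points (Y-flipped): 40.951,8.550 282.921,8.414 10.673,34.906 241.898,52.676.

Run 5: The run is open, so emit a `<polyline>` with points (Y-flipped): 262.725,15.497 232.081,6.092.

Run 6: The run returns to its start, so emit a `<polygon>` with points (Y-flipped): 14.154,42.470 104.684,42.470 104.684,52.273 14.154,52.273.

Run 7: The run returns to its start, so emit a `<polygon>` with points (Y-flipped): 221.735,66.442 277.907,61.688 106.018,10.933 267.969,57.287 48.936,40.369.

<svg xmlns="http://www.w3.org/2000/svg" width="300.263mm" height="85.081mm" viewBox="0 0 300.263 85.081">
  <polygon points="143.055,37.200 234.323,37.200 234.323,54.759 143.055,54.759" fill="none" stroke="#ff8800"/>
  <polygon points="28.844,40.007 28.200,37.602 26.439,35.841 24.034,35.197 21.629,35.841 19.868,37.602 19.224,40.007 19.868,42.412 21.629,44.173 24.034,44.817 26.439,44.173 28.200,42.412" fill="none" stroke="#ff8800"/>
  <polygon points="48.211,45.155 75.022,23.281 104.110,42.020 95.277,75.476 60.730,77.413" fill="none" stroke="#ff8800"/>
  <polyline points="40.951,8.550 282.921,8.414 10.673,34.906 241.898,52.676" fill="none" stroke="#ff8800"/>
  <polyline points="262.725,15.497 232.081,6.092" fill="none" stroke="#ff8800"/>
  <polygon points="14.154,42.470 104.684,42.470 104.684,52.273 14.154,52.273" fill="none" stroke="#ff8800"/>
  <polygon points="221.735,66.442 277.907,61.688 106.018,10.933 267.969,57.287 48.936,40.369" fill="none" stroke="#ff8800"/>
</svg>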